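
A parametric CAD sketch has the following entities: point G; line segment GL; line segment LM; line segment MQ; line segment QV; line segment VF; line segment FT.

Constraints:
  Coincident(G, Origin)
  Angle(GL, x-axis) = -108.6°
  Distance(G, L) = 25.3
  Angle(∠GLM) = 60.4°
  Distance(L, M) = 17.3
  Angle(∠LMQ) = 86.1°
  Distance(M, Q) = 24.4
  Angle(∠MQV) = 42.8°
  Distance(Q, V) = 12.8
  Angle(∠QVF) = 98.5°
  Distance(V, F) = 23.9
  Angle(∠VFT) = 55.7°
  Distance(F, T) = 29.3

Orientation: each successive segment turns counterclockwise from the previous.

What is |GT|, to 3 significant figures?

18.2

G is at the origin; GL runs at -108.6° with length 25.3, so L = (-8.07, -24.0). ∠GLM = 60.4° gives LM at 11.0° from the x-axis; with |LM| = 17.3, M = (8.91, -20.7). ∠LMQ = 86.1° gives MQ at 105° from the x-axis; with |MQ| = 24.4, Q = (2.64, 2.90). ∠MQV = 42.8° gives QV at -118° from the x-axis; with |QV| = 12.8, V = (-3.35, -8.41). ∠QVF = 98.5° gives VF at -36.4° from the x-axis; with |VF| = 23.9, F = (15.9, -22.6). ∠VFT = 55.7° gives FT at 87.9° from the x-axis; with |FT| = 29.3, T = (17.0, 6.69). Then |GT| = |T − G| = 18.2.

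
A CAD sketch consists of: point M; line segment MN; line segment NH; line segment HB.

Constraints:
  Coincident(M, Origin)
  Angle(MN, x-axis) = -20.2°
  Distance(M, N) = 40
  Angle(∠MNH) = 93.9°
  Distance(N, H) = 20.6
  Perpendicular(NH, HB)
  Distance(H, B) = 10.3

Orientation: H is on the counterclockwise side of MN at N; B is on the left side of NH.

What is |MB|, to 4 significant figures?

37.69

M is at the origin; MN runs at -20.2° with length 40.0, so N = 40.0·(cos -20.2°, sin -20.2°) = (37.54, -13.81). ∠MNH = 93.9°, so NH runs at -20.2° + (180° − 93.9°) = 65.90° from the x-axis; with |NH| = 20.6, H = N + 20.6·(cos 65.90°, sin 65.90°) = (45.95, 4.992). NH ⟂ HB; with |HB| = 10.3 on the left of NH, B = H + 10.3·(-0.9128, 0.4083) = (36.55, 9.198). Then |MB| = |B − M| = 37.69.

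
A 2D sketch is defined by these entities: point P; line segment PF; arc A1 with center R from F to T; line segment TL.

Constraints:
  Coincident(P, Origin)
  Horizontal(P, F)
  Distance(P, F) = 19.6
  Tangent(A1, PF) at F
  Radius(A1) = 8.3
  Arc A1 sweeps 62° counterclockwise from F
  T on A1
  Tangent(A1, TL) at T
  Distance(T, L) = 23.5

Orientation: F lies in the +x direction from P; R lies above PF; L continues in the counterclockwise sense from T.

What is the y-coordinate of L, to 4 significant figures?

25.15

On A1, F sits at bearing -90° from R; a 62° counterclockwise sweep puts T at bearing -28°, so T = R + 8.3·(cos -28°, sin -28°) = (26.93, 4.403). Since A1 is tangent to TL there, RT ⟂ TL, so TL runs along (−sin -28°, cos -28°); with |TL| = 23.5, L = (37.96, 25.15). So L.y = 25.15.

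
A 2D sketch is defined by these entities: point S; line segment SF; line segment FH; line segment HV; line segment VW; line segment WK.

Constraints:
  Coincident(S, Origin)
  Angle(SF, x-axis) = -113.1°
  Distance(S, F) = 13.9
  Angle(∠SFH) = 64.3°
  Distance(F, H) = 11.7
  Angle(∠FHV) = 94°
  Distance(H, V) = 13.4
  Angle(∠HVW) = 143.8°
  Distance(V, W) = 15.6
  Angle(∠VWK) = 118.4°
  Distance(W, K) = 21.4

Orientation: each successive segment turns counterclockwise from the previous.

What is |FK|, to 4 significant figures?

30.37

∠HVW = 143.8° gives VW at 124.8° from the x-axis; with |VW| = 15.6, W = (-2.341, 13.95). ∠VWK = 118.4° gives WK at -173.6° from the x-axis; with |WK| = 21.4, K = (-23.61, 11.57). Then |FK| = |K − F| = 30.37.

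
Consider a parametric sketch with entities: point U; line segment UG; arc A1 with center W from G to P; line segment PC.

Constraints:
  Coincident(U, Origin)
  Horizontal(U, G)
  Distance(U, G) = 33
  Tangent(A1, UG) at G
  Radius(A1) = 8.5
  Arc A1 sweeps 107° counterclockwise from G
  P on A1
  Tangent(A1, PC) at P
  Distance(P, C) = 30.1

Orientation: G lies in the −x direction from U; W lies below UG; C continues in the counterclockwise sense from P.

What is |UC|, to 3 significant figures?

51.3

U is at the origin; U and G share the same y with |UG| = 33.0 and G on the −x side, so G = (-33.0, 0.00). A1 meets UG tangentially, so WG is at right angles to UG, so W = G + (0, -8.5) = (-33.0, -8.50). On A1, G sits at bearing 90° from W; a 107° counterclockwise sweep puts P at bearing 197°, so P = W + 8.5·(cos 197°, sin 197°) = (-41.1, -11.0). Tangency of A1 to PC means the radius WP is perpendicular to PC, so PC runs along (−sin 197°, cos 197°); with |PC| = 30.1, C = (-32.3, -39.8). Then |UC| = |C − U| = 51.3.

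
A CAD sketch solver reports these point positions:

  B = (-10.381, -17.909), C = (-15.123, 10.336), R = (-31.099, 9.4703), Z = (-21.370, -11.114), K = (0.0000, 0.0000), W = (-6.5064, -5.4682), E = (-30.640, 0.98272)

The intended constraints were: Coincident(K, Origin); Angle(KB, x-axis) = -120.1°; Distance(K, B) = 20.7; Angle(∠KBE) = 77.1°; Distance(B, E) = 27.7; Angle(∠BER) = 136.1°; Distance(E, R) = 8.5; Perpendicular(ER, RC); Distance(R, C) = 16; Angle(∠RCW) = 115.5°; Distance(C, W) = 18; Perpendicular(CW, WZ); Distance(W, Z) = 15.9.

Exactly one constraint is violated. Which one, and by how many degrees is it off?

Perpendicular(CW, WZ) — off by 7.80°.

K = (0.00, 0.00) ✓; KB at -120.1° ✓; |KB| = 20.70 ✓; ∠KBE = 77.10° ✓; |BE| = 27.70 ✓; ∠BER = 136.1° ✓; |ER| = 8.500 ✓; ∠(ER, RC) = 89.99° ✓; |RC| = 16.00 ✓; ∠RCW = 115.5° ✓; |CW| = 18.00 ✓; ∠(CW, WZ) = 97.80° ✗; |WZ| = 15.90 ✓.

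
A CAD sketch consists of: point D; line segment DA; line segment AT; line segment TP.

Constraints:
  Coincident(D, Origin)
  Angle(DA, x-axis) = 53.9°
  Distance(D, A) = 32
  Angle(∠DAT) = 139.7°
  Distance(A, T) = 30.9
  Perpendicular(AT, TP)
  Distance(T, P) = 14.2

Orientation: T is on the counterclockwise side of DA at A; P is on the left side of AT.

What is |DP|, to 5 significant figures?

55.686

D is at the origin; DA runs at 53.9° with length 32.0, so A = 32.0·(cos 53.9°, sin 53.9°) = (18.854, 25.856). ∠DAT = 139.7°, so AT runs at 53.9° + (180° − 139.7°) = 94.200° from the x-axis; with |AT| = 30.9, T = A + 30.9·(cos 94.200°, sin 94.200°) = (16.591, 56.673). The perpendicularity gives TP at right angles to AT; with |TP| = 14.2 on the left of AT, P = T + 14.2·(-0.99731, -0.073238) = (2.4294, 55.633). Then |DP| = |P − D| = 55.686.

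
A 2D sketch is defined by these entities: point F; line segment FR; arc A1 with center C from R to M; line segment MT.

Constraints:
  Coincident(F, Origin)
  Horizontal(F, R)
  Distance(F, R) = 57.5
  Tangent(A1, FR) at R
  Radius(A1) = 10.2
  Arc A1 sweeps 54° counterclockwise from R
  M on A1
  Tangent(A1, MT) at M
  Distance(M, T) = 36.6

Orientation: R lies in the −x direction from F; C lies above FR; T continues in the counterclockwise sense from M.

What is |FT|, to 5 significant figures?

43.734

On A1, R sits at bearing -90° from C; a 54° counterclockwise sweep puts M at bearing -36°, so M = C + 10.2·(cos -36°, sin -36°) = (-49.248, 4.2046). Tangency of A1 to MT means the radius CM is perpendicular to MT, so MT runs along (−sin -36°, cos -36°); with |MT| = 36.6, T = (-27.735, 33.815). Then |FT| = |T − F| = 43.734.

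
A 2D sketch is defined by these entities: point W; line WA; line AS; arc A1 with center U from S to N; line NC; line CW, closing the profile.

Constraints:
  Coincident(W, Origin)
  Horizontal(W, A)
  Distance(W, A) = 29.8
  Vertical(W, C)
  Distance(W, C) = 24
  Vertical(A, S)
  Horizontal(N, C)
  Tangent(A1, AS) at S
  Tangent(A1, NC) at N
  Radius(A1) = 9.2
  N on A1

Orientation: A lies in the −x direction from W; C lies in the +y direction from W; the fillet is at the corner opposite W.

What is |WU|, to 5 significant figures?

25.365

W is at the origin; WA is horizontal with |WA| = 29.8 and A on the −x side, so A = (-29.800, 0.0000). W and C share the same x with |WC| = 24.0 and C on the +y side, so C = (0.0000, 24.000). The virtual corner opposite W is at (-29.800, 24.000). Since A1 is tangent to AS there, US ⟂ AS and the tangent condition forces UN to be normal to NC, with radius 9.2, so the center U sits 9.2 in from both sides at U = (-20.600, 14.800). Then |WU| = |U − W| = 25.365.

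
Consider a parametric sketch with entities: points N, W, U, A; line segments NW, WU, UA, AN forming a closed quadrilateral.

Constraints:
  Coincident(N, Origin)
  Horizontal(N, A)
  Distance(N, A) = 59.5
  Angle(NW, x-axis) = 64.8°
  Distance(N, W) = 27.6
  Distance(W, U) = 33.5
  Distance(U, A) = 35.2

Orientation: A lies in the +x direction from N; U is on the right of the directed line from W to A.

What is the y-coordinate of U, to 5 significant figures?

-5.8831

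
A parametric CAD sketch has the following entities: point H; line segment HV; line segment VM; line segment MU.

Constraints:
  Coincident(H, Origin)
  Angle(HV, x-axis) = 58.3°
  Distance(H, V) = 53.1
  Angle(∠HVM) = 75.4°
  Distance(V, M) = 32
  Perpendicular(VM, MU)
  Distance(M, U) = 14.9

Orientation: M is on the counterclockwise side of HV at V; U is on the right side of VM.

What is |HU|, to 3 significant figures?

68.8

H is at the origin; HV runs at 58.3° with length 53.1, so V = 53.1·(cos 58.3°, sin 58.3°) = (27.9, 45.2). ∠HVM = 75.4°, so VM runs at 58.3° + (180° − 75.4°) = 163° from the x-axis; with |VM| = 32.0, M = V + 32.0·(cos 163°, sin 163°) = (-2.68, 54.6). The perpendicularity gives MU at right angles to VM; with |MU| = 14.9 on the right of VM, U = M + 14.9·(0.294, 0.956) = (1.70, 68.8). Then |HU| = |U − H| = 68.8.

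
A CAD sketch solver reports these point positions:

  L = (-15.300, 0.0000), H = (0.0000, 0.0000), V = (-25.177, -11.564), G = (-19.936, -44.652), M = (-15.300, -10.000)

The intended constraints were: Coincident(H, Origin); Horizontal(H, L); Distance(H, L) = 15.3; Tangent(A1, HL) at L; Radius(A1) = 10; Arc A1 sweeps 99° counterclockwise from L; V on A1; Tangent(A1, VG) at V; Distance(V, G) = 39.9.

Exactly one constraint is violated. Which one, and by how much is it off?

Distance(V, G) = 39.9 — off by 6.40.

H = (0.00, 0.00) ✓; H.y = 0.00, L.y = 0.00 ✓; |HL| = 15.30 ✓; ∠(ML, LH) = 90.00° ✓; |ML| = 10.00 ✓; bearing(M→V) − bearing(M→L) = 99.00° ✓; |MV| = 10.00 ✓; ∠(MV, VG) = 90.00° ✓; |VG| = 33.50 ✗.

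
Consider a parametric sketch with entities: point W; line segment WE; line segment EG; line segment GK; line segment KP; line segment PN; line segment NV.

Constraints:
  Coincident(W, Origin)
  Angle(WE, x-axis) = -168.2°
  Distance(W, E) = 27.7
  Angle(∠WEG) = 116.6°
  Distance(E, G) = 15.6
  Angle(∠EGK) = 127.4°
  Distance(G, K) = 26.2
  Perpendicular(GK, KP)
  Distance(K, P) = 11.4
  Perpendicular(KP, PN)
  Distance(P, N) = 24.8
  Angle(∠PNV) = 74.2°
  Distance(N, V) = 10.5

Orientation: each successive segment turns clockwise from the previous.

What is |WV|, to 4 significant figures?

36.03

W is at the origin; WE runs at -168.2° with length 27.7, so E = (-27.11, -5.665). ∠WEG = 116.6° gives EG at 128.4° from the x-axis; with |EG| = 15.6, G = (-36.80, 6.561). ∠EGK = 127.4° gives GK at 75.80° from the x-axis; with |GK| = 26.2, K = (-30.38, 31.96). GK is perpendicular to KP, so KP runs at -14.20°; with |KP| = 11.4, P = (-19.33, 29.16). The perpendicularity gives PN at right angles to KP, so PN runs at -104.2°; with |PN| = 24.8, N = (-25.41, 5.122). ∠PNV = 74.2° gives NV at 150.0° from the x-axis; with |NV| = 10.5, V = (-34.50, 10.37). Then |WV| = |V − W| = 36.03.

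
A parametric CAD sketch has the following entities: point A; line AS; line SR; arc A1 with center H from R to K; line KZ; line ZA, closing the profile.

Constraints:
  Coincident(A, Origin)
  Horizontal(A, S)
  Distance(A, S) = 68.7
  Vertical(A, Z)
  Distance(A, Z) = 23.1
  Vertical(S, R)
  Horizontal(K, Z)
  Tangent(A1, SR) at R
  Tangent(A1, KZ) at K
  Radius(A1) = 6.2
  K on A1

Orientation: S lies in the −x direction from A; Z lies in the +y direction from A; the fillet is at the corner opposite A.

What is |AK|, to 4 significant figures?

66.63

A is at the origin; AS is horizontal with |AS| = 68.7 and S on the −x side, so S = (-68.70, 0.000). AZ is vertical with |AZ| = 23.1 and Z on the +y side, so Z = (0.000, 23.10). The virtual corner opposite A is at (-68.70, 23.10). Since A1 is tangent to SR there, HR ⟂ SR and A1 meets KZ tangentially, so HK is at right angles to KZ, with radius 6.2, so the center H sits 6.2 in from both sides at H = (-62.50, 16.90). That places the tangent points at R = (-68.70, 16.90) on SR and K = (-62.50, 23.10) on KZ. Then |AK| = |K − A| = 66.63.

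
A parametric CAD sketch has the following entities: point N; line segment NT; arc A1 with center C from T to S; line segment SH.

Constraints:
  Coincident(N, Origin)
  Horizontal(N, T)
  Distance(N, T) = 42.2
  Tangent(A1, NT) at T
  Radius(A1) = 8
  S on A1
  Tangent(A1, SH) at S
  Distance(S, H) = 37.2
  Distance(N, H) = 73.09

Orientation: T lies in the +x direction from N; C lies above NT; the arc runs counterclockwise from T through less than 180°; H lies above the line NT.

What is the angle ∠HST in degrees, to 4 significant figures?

143.0°

Checks: N.y = 0.00, T.y = 0.00 ✓; |CS| = 8.000 ✓; ∠(CS, SH) = 90.00° ✓; |SH| = 37.20 ✓; |NH| = 73.09 ✓.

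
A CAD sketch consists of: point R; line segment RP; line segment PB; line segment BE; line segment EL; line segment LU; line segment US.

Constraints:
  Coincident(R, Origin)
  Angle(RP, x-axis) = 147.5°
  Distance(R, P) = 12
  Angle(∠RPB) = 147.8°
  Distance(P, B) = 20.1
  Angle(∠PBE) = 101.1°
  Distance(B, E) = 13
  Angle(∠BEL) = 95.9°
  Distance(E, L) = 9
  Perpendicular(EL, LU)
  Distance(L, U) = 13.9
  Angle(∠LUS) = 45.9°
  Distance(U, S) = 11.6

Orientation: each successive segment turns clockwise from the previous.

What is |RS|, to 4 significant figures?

30.43

EL ⟂ LU, so LU runs at -137.7°; with |LU| = 13.9, U = (-12.47, 16.32). ∠LUS = 45.9° gives US at 88.20° from the x-axis; with |US| = 11.6, S = (-12.11, 27.92). Then |RS| = |S − R| = 30.43.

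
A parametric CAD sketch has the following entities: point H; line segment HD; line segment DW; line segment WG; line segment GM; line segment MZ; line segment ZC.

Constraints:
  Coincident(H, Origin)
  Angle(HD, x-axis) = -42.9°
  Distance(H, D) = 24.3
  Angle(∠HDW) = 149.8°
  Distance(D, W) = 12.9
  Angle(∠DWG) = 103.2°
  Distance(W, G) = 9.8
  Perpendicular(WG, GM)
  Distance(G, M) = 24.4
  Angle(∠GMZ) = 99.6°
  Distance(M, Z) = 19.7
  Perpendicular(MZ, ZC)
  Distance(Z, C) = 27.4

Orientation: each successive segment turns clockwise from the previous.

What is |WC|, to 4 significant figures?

14.21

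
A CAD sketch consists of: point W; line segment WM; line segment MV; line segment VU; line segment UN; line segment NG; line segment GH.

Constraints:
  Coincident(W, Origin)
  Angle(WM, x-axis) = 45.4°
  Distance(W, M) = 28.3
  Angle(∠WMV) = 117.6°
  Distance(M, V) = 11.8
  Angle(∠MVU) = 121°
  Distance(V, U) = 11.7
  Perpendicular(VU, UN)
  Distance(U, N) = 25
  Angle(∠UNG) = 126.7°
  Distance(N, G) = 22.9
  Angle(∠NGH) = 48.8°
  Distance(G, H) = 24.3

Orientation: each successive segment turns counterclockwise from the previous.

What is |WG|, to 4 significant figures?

15.95

VU is perpendicular to UN, so UN runs at -103.2°; with |UN| = 25.0, N = (-0.8359, 9.718). ∠UNG = 126.7° gives NG at -49.90° from the x-axis; with |NG| = 22.9, G = (13.91, -7.799). Then |WG| = |G − W| = 15.95.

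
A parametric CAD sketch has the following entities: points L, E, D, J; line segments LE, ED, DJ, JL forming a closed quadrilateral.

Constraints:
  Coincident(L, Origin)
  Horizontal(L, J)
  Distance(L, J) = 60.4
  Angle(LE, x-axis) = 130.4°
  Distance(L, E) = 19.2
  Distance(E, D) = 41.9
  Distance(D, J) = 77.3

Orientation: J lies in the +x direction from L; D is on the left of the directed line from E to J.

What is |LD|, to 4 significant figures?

53.24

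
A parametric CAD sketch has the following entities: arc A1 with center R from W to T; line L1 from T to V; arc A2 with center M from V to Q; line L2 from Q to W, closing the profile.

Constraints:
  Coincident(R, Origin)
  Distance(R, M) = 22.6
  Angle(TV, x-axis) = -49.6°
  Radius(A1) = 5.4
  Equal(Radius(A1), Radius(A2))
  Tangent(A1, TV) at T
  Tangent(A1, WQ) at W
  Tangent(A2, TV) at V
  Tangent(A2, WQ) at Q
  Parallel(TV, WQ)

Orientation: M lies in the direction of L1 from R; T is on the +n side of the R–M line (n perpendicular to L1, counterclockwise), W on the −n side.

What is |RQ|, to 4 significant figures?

23.24

Tangency of A1 to both parallel lines with radius 5.4 puts T and W at R ± 5.4·n: T = (4.112, 3.500), W = (-4.112, -3.500). Equal radii place V and Q the same way about M: V = M + 5.4·n = (18.76, -13.71), Q = M − 5.4·n = (10.54, -20.71). Then |RQ| = |Q − R| = 23.24.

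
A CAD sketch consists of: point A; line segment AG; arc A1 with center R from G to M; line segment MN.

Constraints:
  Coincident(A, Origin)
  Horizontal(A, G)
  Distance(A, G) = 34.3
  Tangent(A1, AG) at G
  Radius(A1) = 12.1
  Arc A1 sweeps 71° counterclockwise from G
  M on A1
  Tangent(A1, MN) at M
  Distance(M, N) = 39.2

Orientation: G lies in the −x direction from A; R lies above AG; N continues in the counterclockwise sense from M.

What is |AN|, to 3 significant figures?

46.3

A is at the origin; A and G share the same y with |AG| = 34.3 and G on the −x side, so G = (-34.3, 0.00). Tangency of A1 to AG means the radius RG is perpendicular to AG, so R = G + (0, 12.1) = (-34.3, 12.1). On A1, G sits at bearing -90° from R; a 71° counterclockwise sweep puts M at bearing -19°, so M = R + 12.1·(cos -19°, sin -19°) = (-22.9, 8.16). A1 meets MN tangentially, so RM is at right angles to MN, so MN runs along (−sin -19°, cos -19°); with |MN| = 39.2, N = (-10.1, 45.2). Then |AN| = |N − A| = 46.3.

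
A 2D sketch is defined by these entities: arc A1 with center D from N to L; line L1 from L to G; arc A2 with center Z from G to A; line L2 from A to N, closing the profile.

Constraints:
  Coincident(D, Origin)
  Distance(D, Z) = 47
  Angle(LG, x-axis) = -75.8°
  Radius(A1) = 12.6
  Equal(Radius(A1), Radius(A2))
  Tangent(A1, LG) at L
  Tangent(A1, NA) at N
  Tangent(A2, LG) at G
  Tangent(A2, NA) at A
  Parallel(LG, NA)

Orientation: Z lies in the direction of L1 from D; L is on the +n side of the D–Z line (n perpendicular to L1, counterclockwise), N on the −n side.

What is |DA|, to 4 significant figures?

48.66

Tangency of A1 to both parallel lines with radius 12.6 puts L and N at D ± 12.6·n: L = (12.22, 3.091), N = (-12.22, -3.091). Equal radii place G and A the same way about Z: G = Z + 12.6·n = (23.74, -42.47), A = Z − 12.6·n = (-0.6856, -48.65). Then |DA| = |A − D| = 48.66.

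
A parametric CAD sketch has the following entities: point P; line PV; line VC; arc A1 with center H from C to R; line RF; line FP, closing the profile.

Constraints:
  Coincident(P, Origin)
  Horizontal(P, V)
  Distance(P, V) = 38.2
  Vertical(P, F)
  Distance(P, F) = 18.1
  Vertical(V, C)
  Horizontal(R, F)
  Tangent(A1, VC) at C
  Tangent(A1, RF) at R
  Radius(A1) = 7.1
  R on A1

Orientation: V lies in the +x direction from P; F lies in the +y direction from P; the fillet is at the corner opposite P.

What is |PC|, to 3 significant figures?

39.8

P is at the origin; P and V share the same y with |PV| = 38.2 and V on the +x side, so V = (38.2, 0.00). PF is vertical with |PF| = 18.1 and F on the +y side, so F = (0.00, 18.1). The virtual corner opposite P is at (38.2, 18.1). A1 meets VC tangentially, so HC is at right angles to VC and since A1 is tangent to RF there, HR ⟂ RF, with radius 7.1, so the center H sits 7.1 in from both sides at H = (31.1, 11.0). That places the tangent points at C = (38.2, 11.0) on VC and R = (31.1, 18.1) on RF. Then |PC| = |C − P| = 39.8.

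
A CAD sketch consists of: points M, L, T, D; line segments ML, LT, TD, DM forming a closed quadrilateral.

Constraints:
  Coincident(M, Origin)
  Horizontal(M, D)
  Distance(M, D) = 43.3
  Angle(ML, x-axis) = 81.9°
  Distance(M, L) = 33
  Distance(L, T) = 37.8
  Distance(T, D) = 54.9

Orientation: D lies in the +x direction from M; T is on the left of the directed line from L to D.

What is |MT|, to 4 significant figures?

64.98

Checks: |LT| = 37.80 ✓; |TD| = 54.90 ✓.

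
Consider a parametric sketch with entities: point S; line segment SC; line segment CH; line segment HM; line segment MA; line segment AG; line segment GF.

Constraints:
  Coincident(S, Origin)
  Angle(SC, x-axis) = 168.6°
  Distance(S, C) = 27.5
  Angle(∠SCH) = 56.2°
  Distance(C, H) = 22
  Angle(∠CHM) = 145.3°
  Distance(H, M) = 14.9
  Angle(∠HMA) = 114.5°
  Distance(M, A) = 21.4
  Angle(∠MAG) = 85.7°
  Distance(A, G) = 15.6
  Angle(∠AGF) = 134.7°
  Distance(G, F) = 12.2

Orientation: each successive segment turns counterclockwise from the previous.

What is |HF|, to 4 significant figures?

19.78

S is at the origin; SC runs at 168.6° with length 27.5, so C = (-26.96, 5.436). ∠SCH = 56.2° gives CH at -67.60° from the x-axis; with |CH| = 22.0, H = (-18.57, -14.90). ∠CHM = 145.3° gives HM at -32.90° from the x-axis; with |HM| = 14.9, M = (-6.064, -23.00). ∠HMA = 114.5° gives MA at 32.60° from the x-axis; with |MA| = 21.4, A = (11.96, -11.47). ∠MAG = 85.7° gives AG at 126.9° from the x-axis; with |AG| = 15.6, G = (2.598, 1.007). ∠AGF = 134.7° gives GF at 172.2° from the x-axis; with |GF| = 12.2, F = (-9.489, 2.663). Then |HF| = |F − H| = 19.78.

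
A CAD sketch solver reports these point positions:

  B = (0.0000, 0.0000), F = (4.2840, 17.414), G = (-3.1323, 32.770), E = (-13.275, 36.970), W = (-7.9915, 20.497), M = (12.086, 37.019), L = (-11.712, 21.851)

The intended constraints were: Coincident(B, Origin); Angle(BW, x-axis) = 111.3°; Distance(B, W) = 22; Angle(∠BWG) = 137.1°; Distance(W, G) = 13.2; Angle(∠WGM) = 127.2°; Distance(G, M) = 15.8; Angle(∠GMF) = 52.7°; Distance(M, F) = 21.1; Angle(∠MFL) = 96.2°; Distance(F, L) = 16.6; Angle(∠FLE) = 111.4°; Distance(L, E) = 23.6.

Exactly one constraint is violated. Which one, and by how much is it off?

Distance(L, E) = 23.6 — off by 8.40.

B = (0.00, 0.00) ✓; BW at 111.3° ✓; |BW| = 22.00 ✓; ∠BWG = 137.1° ✓; |WG| = 13.20 ✓; ∠WGM = 127.2° ✓; |GM| = 15.80 ✓; ∠GMF = 52.70° ✓; |MF| = 21.10 ✓; ∠MFL = 96.20° ✓; |FL| = 16.60 ✓; ∠FLE = 111.4° ✓; |LE| = 15.20 ✗.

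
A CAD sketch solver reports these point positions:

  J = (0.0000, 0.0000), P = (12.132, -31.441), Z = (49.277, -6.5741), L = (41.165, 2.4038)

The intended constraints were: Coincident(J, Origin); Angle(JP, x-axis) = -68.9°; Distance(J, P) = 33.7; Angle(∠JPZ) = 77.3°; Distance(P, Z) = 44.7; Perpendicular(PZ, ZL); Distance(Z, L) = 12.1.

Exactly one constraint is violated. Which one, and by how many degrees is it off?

Perpendicular(PZ, ZL) — off by 8.30°.

J = (0.00, 0.00) ✓; JP at -68.90° ✓; |JP| = 33.70 ✓; ∠JPZ = 77.30° ✓; |PZ| = 44.70 ✓; ∠(PZ, ZL) = 98.30° ✗; |ZL| = 12.10 ✓.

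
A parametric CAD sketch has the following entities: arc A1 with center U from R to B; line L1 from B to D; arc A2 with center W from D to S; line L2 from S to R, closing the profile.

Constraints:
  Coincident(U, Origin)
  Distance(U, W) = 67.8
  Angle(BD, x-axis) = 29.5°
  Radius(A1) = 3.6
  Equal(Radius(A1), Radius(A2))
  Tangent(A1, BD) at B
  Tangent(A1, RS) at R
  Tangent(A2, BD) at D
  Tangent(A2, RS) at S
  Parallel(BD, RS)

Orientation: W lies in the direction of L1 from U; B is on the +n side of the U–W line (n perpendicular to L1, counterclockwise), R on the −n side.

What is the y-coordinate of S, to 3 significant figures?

30.3

The slot axis is L1's direction at 29.5°, so u = (cos 29.5°, sin 29.5°) = (0.870, 0.492) and n = (−sin 29.5°, cos 29.5°) = (-0.492, 0.870). U is at the origin and W lies 67.8 along u from U, so W = 67.8·u = (59.0, 33.4). Tangency of A1 to both parallel lines with radius 3.6 puts B and R at U ± 3.6·n: B = (-1.77, 3.13), R = (1.77, -3.13). Equal radii place D and S the same way about W: D = W + 3.6·n = (57.2, 36.5), S = W − 3.6·n = (60.8, 30.3). So S.y = 30.3.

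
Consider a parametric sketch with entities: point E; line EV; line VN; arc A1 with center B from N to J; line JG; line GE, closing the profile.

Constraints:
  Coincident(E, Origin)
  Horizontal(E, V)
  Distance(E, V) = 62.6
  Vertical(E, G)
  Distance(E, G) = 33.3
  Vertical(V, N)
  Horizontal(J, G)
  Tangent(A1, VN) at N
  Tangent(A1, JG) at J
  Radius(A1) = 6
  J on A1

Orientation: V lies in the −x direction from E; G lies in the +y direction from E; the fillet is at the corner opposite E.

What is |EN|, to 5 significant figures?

68.294

E is at the origin; EV is horizontal with |EV| = 62.6 and V on the −x side, so V = (-62.600, 0.0000). EG is vertical with |EG| = 33.3 and G on the +y side, so G = (0.0000, 33.300). The virtual corner opposite E is at (-62.600, 33.300). The tangent condition forces BN to be normal to VN and since A1 is tangent to JG there, BJ ⟂ JG, with radius 6.0, so the center B sits 6.0 in from both sides at B = (-56.600, 27.300). That places the tangent points at N = (-62.600, 27.300) on VN and J = (-56.600, 33.300) on JG. Then |EN| = |N − E| = 68.294.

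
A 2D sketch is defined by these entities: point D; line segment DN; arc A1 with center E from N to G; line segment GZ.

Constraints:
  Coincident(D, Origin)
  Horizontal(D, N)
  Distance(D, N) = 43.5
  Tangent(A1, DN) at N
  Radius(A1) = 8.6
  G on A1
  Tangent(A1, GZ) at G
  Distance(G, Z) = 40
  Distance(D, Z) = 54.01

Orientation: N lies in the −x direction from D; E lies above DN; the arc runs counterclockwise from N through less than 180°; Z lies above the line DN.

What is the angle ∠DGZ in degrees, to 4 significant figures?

90.79°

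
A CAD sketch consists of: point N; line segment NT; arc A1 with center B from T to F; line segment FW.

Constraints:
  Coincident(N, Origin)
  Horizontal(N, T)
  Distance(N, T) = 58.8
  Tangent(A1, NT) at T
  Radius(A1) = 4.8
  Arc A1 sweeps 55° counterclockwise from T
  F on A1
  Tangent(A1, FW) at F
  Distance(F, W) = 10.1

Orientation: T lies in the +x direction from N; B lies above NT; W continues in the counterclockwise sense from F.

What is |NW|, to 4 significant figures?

69.30

N is at the origin; N and T share the same y with |NT| = 58.8 and T on the +x side, so T = (58.80, 0.000). A1 meets NT tangentially, so BT is at right angles to NT, so B = T + (0, 4.8) = (58.80, 4.800). On A1, T sits at bearing -90° from B; a 55° counterclockwise sweep puts F at bearing -35°, so F = B + 4.8·(cos -35°, sin -35°) = (62.73, 2.047). A1 meets FW tangentially, so BF is at right angles to FW, so FW runs along (−sin -35°, cos -35°); with |FW| = 10.1, W = (68.53, 10.32). Then |NW| = |W − N| = 69.30.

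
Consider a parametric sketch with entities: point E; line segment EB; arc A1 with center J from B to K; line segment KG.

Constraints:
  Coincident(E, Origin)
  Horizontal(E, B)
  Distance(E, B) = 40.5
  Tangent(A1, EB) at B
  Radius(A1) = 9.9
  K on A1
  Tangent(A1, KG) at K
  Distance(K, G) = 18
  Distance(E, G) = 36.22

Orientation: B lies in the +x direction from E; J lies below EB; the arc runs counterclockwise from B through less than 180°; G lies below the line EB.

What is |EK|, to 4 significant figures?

31.79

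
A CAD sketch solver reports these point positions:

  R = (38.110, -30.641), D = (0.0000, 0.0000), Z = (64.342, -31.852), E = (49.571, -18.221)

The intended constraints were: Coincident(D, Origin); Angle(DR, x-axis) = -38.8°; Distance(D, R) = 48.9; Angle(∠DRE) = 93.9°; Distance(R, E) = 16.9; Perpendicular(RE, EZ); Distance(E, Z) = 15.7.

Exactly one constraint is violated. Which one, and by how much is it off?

Distance(E, Z) = 15.7 — off by 4.40.

D = (0.00, 0.00) ✓; DR at -38.80° ✓; |DR| = 48.90 ✓; ∠DRE = 93.90° ✓; |RE| = 16.90 ✓; ∠(RE, EZ) = 90.00° ✓; |EZ| = 20.10 ✗.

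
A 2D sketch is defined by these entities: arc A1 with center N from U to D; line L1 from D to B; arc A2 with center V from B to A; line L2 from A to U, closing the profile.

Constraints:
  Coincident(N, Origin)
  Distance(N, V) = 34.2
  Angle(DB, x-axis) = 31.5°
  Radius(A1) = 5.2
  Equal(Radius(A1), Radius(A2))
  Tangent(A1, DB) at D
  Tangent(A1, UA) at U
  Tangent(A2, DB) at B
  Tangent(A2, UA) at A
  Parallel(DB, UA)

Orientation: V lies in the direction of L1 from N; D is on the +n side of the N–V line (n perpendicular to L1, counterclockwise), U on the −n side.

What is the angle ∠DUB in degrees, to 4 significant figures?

73.09°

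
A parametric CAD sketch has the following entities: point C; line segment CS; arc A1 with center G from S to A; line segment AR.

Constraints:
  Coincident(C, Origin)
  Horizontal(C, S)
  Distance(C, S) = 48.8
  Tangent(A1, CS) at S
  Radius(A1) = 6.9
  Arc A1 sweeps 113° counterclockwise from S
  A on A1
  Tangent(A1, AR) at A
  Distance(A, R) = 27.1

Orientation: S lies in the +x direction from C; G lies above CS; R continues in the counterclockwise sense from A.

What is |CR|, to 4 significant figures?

56.38

C is at the origin; C and S share the same y with |CS| = 48.8 and S on the +x side, so S = (48.80, 0.000). Since A1 is tangent to CS there, GS ⟂ CS, so G = S + (0, 6.9) = (48.80, 6.900). On A1, S sits at bearing -90° from G; a 113° counterclockwise sweep puts A at bearing 23°, so A = G + 6.9·(cos 23°, sin 23°) = (55.15, 9.596). Tangency of A1 to AR means the radius GA is perpendicular to AR, so AR runs along (−sin 23°, cos 23°); with |AR| = 27.1, R = (44.56, 34.54). Then |CR| = |R − C| = 56.38.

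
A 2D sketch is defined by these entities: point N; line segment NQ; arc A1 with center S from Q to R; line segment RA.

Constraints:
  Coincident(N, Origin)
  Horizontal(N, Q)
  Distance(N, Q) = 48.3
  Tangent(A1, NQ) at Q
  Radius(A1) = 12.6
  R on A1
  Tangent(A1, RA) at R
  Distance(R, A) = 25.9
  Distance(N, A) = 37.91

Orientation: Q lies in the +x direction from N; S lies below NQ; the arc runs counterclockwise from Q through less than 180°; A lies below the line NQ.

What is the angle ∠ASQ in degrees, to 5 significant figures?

124.44°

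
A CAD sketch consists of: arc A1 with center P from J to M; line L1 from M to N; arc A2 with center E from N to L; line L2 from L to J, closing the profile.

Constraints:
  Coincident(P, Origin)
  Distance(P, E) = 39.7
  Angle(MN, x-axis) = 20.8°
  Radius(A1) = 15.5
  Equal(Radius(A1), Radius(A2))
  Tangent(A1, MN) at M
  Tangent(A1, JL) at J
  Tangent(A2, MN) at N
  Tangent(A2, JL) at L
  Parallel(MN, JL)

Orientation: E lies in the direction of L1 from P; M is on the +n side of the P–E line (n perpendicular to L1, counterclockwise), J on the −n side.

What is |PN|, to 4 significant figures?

42.62

Tangency of A1 to both parallel lines with radius 15.5 puts M and J at P ± 15.5·n: M = (-5.504, 14.49), J = (5.504, -14.49). Equal radii place N and L the same way about E: N = E + 15.5·n = (31.61, 28.59), L = E − 15.5·n = (42.62, -0.3921). Then |PN| = |N − P| = 42.62.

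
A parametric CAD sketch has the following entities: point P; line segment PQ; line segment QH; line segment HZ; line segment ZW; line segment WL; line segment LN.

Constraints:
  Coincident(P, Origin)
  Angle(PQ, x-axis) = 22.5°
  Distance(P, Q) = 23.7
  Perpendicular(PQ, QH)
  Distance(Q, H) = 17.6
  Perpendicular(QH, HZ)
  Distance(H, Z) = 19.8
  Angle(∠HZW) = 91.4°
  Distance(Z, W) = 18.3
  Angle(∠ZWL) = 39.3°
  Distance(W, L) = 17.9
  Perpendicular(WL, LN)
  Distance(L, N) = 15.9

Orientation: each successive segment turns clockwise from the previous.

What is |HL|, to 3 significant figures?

9.79

∠HZW = 91.4° gives ZW at 114° from the x-axis; with |ZW| = 18.3, W = (2.92, 1.96). ∠ZWL = 39.3° gives WL at -26.8° from the x-axis; with |WL| = 17.9, L = (18.9, -6.11). Then |HL| = |L − H| = 9.79.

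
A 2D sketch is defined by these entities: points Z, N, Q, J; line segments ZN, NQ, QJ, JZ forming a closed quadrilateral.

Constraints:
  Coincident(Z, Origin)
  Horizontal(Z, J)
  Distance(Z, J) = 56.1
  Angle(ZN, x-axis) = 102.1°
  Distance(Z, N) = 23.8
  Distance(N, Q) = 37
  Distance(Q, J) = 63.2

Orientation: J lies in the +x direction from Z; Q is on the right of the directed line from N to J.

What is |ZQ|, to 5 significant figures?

14.819

Checks: |NQ| = 37.00 ✓; |QJ| = 63.20 ✓.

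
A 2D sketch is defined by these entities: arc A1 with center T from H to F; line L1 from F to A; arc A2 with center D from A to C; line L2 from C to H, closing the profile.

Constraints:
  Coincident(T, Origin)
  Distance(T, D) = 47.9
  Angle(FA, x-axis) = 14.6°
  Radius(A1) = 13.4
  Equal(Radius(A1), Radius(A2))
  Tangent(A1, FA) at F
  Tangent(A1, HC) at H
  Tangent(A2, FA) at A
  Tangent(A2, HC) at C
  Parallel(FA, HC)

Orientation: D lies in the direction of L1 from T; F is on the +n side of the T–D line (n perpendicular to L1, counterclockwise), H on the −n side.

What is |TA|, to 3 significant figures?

49.7

Tangency of A1 to both parallel lines with radius 13.4 puts F and H at T ± 13.4·n: F = (-3.38, 13.0), H = (3.38, -13.0). Equal radii place A and C the same way about D: A = D + 13.4·n = (43.0, 25.0), C = D − 13.4·n = (49.7, -0.893). Then |TA| = |A − T| = 49.7.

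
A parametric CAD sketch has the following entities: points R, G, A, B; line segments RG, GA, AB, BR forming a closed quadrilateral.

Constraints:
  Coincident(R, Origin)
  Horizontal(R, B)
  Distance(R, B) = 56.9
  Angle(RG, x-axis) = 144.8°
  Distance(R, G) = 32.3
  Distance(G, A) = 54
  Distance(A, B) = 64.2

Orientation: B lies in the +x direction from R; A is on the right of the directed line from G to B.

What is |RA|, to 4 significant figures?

28.77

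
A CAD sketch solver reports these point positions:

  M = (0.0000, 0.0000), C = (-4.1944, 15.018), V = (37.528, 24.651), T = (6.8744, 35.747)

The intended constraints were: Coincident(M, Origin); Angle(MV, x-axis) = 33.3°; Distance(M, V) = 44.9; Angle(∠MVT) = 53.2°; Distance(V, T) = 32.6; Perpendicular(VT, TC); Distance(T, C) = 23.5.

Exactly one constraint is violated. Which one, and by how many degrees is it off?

Perpendicular(VT, TC) — off by 8.20°.

M = (0.00, 0.00) ✓; MV at 33.30° ✓; |MV| = 44.90 ✓; ∠MVT = 53.20° ✓; |VT| = 32.60 ✓; ∠(VT, TC) = 81.80° ✗; |TC| = 23.50 ✓.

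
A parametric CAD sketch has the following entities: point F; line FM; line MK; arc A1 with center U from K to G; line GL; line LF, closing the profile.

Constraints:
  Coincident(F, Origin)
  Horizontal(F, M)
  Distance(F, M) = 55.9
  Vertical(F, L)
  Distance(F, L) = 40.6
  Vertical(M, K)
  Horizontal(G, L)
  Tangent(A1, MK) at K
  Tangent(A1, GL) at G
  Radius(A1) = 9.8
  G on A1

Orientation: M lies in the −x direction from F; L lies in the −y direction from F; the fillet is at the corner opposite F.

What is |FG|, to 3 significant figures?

61.4

F is at the origin; FM is horizontal with |FM| = 55.9 and M on the −x side, so M = (-55.9, 0.00). FL is vertical with |FL| = 40.6 and L on the −y side, so L = (0.00, -40.6). The virtual corner opposite F is at (-55.9, -40.6). Tangency of A1 to MK means the radius UK is perpendicular to MK and tangency of A1 to GL means the radius UG is perpendicular to GL, with radius 9.8, so the center U sits 9.8 in from both sides at U = (-46.1, -30.8). That places the tangent points at K = (-55.9, -30.8) on MK and G = (-46.1, -40.6) on GL. Then |FG| = |G − F| = 61.4.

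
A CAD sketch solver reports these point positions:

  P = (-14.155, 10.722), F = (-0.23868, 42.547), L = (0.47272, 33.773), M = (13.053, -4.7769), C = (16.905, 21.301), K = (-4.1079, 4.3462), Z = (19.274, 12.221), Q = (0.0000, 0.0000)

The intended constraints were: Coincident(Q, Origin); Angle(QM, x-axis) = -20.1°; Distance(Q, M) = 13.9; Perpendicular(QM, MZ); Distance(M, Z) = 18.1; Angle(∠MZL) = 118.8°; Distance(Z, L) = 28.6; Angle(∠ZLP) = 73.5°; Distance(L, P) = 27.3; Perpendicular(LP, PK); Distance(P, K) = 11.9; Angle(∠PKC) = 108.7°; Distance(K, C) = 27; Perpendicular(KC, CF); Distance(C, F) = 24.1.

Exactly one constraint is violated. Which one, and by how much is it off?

Distance(C, F) = 24.1 — off by 3.20.

Q = (0.00, 0.00) ✓; QM at -20.10° ✓; |QM| = 13.90 ✓; ∠(QM, MZ) = 90.00° ✓; |MZ| = 18.10 ✓; ∠MZL = 118.8° ✓; |ZL| = 28.60 ✓; ∠ZLP = 73.50° ✓; |LP| = 27.30 ✓; ∠(LP, PK) = 90.00° ✓; |PK| = 11.90 ✓; ∠PKC = 108.7° ✓; |KC| = 27.00 ✓; ∠(KC, CF) = 90.00° ✓; |CF| = 27.30 ✗.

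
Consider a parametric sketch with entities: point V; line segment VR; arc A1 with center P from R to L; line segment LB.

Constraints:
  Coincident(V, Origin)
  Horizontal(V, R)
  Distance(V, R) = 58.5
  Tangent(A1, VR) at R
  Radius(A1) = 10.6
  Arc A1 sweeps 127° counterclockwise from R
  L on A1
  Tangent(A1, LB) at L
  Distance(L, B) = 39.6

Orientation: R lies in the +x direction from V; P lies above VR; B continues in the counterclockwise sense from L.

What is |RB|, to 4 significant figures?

50.98

V is at the origin; VR is horizontal with |VR| = 58.5 and R on the +x side, so R = (58.50, 0.000). The tangent condition forces PR to be normal to VR, so P = R + (0, 10.6) = (58.50, 10.60). On A1, R sits at bearing -90° from P; a 127° counterclockwise sweep puts L at bearing 37°, so L = P + 10.6·(cos 37°, sin 37°) = (66.97, 16.98). The tangent condition forces PL to be normal to LB, so LB runs along (−sin 37°, cos 37°); with |LB| = 39.6, B = (43.13, 48.61). Then |RB| = |B − R| = 50.98.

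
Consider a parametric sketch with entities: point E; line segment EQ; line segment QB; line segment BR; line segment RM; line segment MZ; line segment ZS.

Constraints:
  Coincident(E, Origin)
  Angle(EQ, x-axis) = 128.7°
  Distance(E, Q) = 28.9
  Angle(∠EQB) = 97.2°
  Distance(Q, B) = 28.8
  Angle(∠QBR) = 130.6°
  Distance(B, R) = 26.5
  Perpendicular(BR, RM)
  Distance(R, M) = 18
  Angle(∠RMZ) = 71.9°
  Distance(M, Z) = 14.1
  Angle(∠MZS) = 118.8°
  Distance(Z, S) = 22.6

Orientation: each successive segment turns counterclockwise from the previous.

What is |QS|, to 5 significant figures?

41.130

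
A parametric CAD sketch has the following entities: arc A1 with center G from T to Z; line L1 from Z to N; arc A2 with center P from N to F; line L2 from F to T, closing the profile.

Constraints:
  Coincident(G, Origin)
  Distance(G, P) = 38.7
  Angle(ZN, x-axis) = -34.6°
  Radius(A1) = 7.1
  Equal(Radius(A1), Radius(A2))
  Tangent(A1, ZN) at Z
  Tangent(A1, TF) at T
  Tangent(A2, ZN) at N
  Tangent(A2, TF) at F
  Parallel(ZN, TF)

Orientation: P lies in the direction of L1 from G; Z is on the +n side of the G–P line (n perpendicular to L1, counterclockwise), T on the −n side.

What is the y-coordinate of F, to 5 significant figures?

-27.820

The slot axis is L1's direction at -34.6°, so u = (cos -34.6°, sin -34.6°) = (0.82314, -0.56784) and n = (−sin -34.6°, cos -34.6°) = (0.56784, 0.82314). G is at the origin and P lies 38.7 along u from G, so P = 38.7·u = (31.855, -21.976). Tangency of A1 to both parallel lines with radius 7.1 puts Z and T at G ± 7.1·n: Z = (4.0317, 5.8443), T = (-4.0317, -5.8443). Equal radii place N and F the same way about P: N = P + 7.1·n = (35.887, -16.131), F = P − 7.1·n = (27.824, -27.820). So F.y = -27.820.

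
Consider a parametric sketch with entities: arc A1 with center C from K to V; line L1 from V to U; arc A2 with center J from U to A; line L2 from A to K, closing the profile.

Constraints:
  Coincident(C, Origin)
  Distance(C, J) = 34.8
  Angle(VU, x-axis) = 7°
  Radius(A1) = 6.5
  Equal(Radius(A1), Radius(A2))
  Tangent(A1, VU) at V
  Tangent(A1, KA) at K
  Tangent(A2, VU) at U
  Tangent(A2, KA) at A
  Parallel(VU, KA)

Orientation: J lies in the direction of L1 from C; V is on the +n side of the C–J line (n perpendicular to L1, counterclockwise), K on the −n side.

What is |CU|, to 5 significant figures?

35.402

The slot axis is L1's direction at 7.0°, so u = (cos 7.0°, sin 7.0°) = (0.99255, 0.12187) and n = (−sin 7.0°, cos 7.0°) = (-0.12187, 0.99255). C is at the origin and J lies 34.8 along u from C, so J = 34.8·u = (34.541, 4.2411). Tangency of A1 to both parallel lines with radius 6.5 puts V and K at C ± 6.5·n: V = (-0.79215, 6.4515), K = (0.79215, -6.4515). Equal radii place U and A the same way about J: U = J + 6.5·n = (33.748, 10.693), A = J − 6.5·n = (35.333, -2.2105). Then |CU| = |U − C| = 35.402.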